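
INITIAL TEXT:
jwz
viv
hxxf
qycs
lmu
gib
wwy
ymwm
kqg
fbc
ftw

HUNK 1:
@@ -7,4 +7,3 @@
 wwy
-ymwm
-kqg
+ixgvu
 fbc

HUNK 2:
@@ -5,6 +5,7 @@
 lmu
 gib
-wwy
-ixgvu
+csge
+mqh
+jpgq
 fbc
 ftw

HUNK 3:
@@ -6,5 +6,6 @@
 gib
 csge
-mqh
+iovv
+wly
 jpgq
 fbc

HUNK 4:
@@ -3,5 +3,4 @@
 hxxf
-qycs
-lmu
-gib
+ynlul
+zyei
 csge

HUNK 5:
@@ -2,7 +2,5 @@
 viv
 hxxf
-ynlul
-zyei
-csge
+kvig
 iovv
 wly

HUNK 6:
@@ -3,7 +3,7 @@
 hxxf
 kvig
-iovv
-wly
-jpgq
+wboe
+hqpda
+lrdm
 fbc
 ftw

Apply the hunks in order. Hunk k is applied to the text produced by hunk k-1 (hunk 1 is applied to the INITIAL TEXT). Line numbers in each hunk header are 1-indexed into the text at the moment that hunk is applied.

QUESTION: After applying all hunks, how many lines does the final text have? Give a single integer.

Hunk 1: at line 7 remove [ymwm,kqg] add [ixgvu] -> 10 lines: jwz viv hxxf qycs lmu gib wwy ixgvu fbc ftw
Hunk 2: at line 5 remove [wwy,ixgvu] add [csge,mqh,jpgq] -> 11 lines: jwz viv hxxf qycs lmu gib csge mqh jpgq fbc ftw
Hunk 3: at line 6 remove [mqh] add [iovv,wly] -> 12 lines: jwz viv hxxf qycs lmu gib csge iovv wly jpgq fbc ftw
Hunk 4: at line 3 remove [qycs,lmu,gib] add [ynlul,zyei] -> 11 lines: jwz viv hxxf ynlul zyei csge iovv wly jpgq fbc ftw
Hunk 5: at line 2 remove [ynlul,zyei,csge] add [kvig] -> 9 lines: jwz viv hxxf kvig iovv wly jpgq fbc ftw
Hunk 6: at line 3 remove [iovv,wly,jpgq] add [wboe,hqpda,lrdm] -> 9 lines: jwz viv hxxf kvig wboe hqpda lrdm fbc ftw
Final line count: 9

Answer: 9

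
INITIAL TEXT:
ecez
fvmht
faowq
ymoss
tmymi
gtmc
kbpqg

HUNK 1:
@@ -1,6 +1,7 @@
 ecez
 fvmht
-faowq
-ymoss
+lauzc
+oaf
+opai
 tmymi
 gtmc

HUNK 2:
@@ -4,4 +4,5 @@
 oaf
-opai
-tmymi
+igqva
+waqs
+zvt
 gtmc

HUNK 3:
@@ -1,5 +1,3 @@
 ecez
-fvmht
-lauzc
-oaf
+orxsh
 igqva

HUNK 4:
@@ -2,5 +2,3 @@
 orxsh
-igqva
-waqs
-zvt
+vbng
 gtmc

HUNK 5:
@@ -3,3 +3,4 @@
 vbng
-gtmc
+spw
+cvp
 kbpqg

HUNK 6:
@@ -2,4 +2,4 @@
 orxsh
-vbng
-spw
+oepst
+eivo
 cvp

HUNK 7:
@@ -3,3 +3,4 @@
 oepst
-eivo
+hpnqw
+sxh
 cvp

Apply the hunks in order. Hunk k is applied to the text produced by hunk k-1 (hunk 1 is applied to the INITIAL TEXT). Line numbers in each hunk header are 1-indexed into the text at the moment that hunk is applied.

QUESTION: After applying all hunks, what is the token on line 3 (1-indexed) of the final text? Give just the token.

Answer: oepst

Derivation:
Hunk 1: at line 1 remove [faowq,ymoss] add [lauzc,oaf,opai] -> 8 lines: ecez fvmht lauzc oaf opai tmymi gtmc kbpqg
Hunk 2: at line 4 remove [opai,tmymi] add [igqva,waqs,zvt] -> 9 lines: ecez fvmht lauzc oaf igqva waqs zvt gtmc kbpqg
Hunk 3: at line 1 remove [fvmht,lauzc,oaf] add [orxsh] -> 7 lines: ecez orxsh igqva waqs zvt gtmc kbpqg
Hunk 4: at line 2 remove [igqva,waqs,zvt] add [vbng] -> 5 lines: ecez orxsh vbng gtmc kbpqg
Hunk 5: at line 3 remove [gtmc] add [spw,cvp] -> 6 lines: ecez orxsh vbng spw cvp kbpqg
Hunk 6: at line 2 remove [vbng,spw] add [oepst,eivo] -> 6 lines: ecez orxsh oepst eivo cvp kbpqg
Hunk 7: at line 3 remove [eivo] add [hpnqw,sxh] -> 7 lines: ecez orxsh oepst hpnqw sxh cvp kbpqg
Final line 3: oepst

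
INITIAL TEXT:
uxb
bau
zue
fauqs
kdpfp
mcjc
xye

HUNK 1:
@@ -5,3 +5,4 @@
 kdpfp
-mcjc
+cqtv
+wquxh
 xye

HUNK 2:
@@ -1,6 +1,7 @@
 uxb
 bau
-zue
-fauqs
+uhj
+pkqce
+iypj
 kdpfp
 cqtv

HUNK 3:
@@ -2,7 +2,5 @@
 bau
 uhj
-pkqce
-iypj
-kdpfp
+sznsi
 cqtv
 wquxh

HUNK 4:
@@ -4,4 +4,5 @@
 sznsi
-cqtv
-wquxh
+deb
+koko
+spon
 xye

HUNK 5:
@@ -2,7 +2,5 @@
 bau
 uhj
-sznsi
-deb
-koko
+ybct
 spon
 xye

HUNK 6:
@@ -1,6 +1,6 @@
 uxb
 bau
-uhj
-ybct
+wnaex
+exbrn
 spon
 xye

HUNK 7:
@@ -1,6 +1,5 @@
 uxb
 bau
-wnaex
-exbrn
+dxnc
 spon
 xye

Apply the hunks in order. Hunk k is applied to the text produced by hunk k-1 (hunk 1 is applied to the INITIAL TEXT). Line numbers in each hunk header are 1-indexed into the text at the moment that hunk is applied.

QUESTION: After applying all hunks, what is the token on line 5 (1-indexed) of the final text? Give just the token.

Hunk 1: at line 5 remove [mcjc] add [cqtv,wquxh] -> 8 lines: uxb bau zue fauqs kdpfp cqtv wquxh xye
Hunk 2: at line 1 remove [zue,fauqs] add [uhj,pkqce,iypj] -> 9 lines: uxb bau uhj pkqce iypj kdpfp cqtv wquxh xye
Hunk 3: at line 2 remove [pkqce,iypj,kdpfp] add [sznsi] -> 7 lines: uxb bau uhj sznsi cqtv wquxh xye
Hunk 4: at line 4 remove [cqtv,wquxh] add [deb,koko,spon] -> 8 lines: uxb bau uhj sznsi deb koko spon xye
Hunk 5: at line 2 remove [sznsi,deb,koko] add [ybct] -> 6 lines: uxb bau uhj ybct spon xye
Hunk 6: at line 1 remove [uhj,ybct] add [wnaex,exbrn] -> 6 lines: uxb bau wnaex exbrn spon xye
Hunk 7: at line 1 remove [wnaex,exbrn] add [dxnc] -> 5 lines: uxb bau dxnc spon xye
Final line 5: xye

Answer: xye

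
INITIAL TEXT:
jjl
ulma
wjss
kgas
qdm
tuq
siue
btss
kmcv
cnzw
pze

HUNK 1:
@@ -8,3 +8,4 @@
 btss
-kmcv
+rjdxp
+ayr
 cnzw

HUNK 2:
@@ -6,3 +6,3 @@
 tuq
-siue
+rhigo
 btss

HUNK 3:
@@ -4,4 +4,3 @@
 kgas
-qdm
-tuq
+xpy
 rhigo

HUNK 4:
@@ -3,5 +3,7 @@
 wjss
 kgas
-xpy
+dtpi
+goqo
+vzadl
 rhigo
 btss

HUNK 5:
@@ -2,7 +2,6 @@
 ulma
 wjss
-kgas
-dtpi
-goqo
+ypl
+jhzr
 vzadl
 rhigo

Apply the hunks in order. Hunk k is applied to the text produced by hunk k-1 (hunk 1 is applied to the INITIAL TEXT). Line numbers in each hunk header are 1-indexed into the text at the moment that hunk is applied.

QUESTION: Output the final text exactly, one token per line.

Answer: jjl
ulma
wjss
ypl
jhzr
vzadl
rhigo
btss
rjdxp
ayr
cnzw
pze

Derivation:
Hunk 1: at line 8 remove [kmcv] add [rjdxp,ayr] -> 12 lines: jjl ulma wjss kgas qdm tuq siue btss rjdxp ayr cnzw pze
Hunk 2: at line 6 remove [siue] add [rhigo] -> 12 lines: jjl ulma wjss kgas qdm tuq rhigo btss rjdxp ayr cnzw pze
Hunk 3: at line 4 remove [qdm,tuq] add [xpy] -> 11 lines: jjl ulma wjss kgas xpy rhigo btss rjdxp ayr cnzw pze
Hunk 4: at line 3 remove [xpy] add [dtpi,goqo,vzadl] -> 13 lines: jjl ulma wjss kgas dtpi goqo vzadl rhigo btss rjdxp ayr cnzw pze
Hunk 5: at line 2 remove [kgas,dtpi,goqo] add [ypl,jhzr] -> 12 lines: jjl ulma wjss ypl jhzr vzadl rhigo btss rjdxp ayr cnzw pze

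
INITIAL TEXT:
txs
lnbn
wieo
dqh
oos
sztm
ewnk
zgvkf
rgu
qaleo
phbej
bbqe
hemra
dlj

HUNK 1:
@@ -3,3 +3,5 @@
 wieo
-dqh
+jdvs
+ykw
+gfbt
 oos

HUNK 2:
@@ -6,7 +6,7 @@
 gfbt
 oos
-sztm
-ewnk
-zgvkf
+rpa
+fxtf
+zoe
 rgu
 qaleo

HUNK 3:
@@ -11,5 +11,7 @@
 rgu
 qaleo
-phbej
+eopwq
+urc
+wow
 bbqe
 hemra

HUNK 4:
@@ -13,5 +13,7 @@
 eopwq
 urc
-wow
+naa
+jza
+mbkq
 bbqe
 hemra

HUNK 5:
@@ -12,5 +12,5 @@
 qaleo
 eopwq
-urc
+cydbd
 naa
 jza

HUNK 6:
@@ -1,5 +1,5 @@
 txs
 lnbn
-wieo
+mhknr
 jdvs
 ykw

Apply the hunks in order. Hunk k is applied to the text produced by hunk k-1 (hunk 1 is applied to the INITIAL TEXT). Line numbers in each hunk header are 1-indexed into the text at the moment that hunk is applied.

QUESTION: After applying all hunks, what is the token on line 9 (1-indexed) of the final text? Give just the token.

Answer: fxtf

Derivation:
Hunk 1: at line 3 remove [dqh] add [jdvs,ykw,gfbt] -> 16 lines: txs lnbn wieo jdvs ykw gfbt oos sztm ewnk zgvkf rgu qaleo phbej bbqe hemra dlj
Hunk 2: at line 6 remove [sztm,ewnk,zgvkf] add [rpa,fxtf,zoe] -> 16 lines: txs lnbn wieo jdvs ykw gfbt oos rpa fxtf zoe rgu qaleo phbej bbqe hemra dlj
Hunk 3: at line 11 remove [phbej] add [eopwq,urc,wow] -> 18 lines: txs lnbn wieo jdvs ykw gfbt oos rpa fxtf zoe rgu qaleo eopwq urc wow bbqe hemra dlj
Hunk 4: at line 13 remove [wow] add [naa,jza,mbkq] -> 20 lines: txs lnbn wieo jdvs ykw gfbt oos rpa fxtf zoe rgu qaleo eopwq urc naa jza mbkq bbqe hemra dlj
Hunk 5: at line 12 remove [urc] add [cydbd] -> 20 lines: txs lnbn wieo jdvs ykw gfbt oos rpa fxtf zoe rgu qaleo eopwq cydbd naa jza mbkq bbqe hemra dlj
Hunk 6: at line 1 remove [wieo] add [mhknr] -> 20 lines: txs lnbn mhknr jdvs ykw gfbt oos rpa fxtf zoe rgu qaleo eopwq cydbd naa jza mbkq bbqe hemra dlj
Final line 9: fxtf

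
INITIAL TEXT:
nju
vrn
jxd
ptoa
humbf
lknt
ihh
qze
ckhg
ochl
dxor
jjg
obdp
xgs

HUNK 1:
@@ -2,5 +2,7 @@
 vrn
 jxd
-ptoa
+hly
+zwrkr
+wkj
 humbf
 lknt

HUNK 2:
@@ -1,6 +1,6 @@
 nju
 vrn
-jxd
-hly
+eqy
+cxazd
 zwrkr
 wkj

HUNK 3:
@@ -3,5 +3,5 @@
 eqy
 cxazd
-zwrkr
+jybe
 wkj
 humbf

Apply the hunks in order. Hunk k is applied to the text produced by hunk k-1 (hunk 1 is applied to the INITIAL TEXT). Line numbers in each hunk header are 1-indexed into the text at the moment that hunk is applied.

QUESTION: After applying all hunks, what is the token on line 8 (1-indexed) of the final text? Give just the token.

Hunk 1: at line 2 remove [ptoa] add [hly,zwrkr,wkj] -> 16 lines: nju vrn jxd hly zwrkr wkj humbf lknt ihh qze ckhg ochl dxor jjg obdp xgs
Hunk 2: at line 1 remove [jxd,hly] add [eqy,cxazd] -> 16 lines: nju vrn eqy cxazd zwrkr wkj humbf lknt ihh qze ckhg ochl dxor jjg obdp xgs
Hunk 3: at line 3 remove [zwrkr] add [jybe] -> 16 lines: nju vrn eqy cxazd jybe wkj humbf lknt ihh qze ckhg ochl dxor jjg obdp xgs
Final line 8: lknt

Answer: lknt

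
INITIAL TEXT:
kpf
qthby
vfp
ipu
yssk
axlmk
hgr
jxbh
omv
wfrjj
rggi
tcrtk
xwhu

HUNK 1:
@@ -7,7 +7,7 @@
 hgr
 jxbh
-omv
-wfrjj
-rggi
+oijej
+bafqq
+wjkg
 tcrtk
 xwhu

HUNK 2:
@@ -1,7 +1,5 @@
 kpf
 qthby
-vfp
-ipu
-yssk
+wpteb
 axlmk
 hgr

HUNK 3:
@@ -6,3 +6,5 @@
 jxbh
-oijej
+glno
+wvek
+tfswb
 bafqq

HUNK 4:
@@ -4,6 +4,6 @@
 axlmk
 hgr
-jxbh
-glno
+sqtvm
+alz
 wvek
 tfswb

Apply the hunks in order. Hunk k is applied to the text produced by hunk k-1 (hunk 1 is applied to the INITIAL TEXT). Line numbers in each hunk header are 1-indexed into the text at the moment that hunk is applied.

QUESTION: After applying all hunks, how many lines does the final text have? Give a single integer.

Hunk 1: at line 7 remove [omv,wfrjj,rggi] add [oijej,bafqq,wjkg] -> 13 lines: kpf qthby vfp ipu yssk axlmk hgr jxbh oijej bafqq wjkg tcrtk xwhu
Hunk 2: at line 1 remove [vfp,ipu,yssk] add [wpteb] -> 11 lines: kpf qthby wpteb axlmk hgr jxbh oijej bafqq wjkg tcrtk xwhu
Hunk 3: at line 6 remove [oijej] add [glno,wvek,tfswb] -> 13 lines: kpf qthby wpteb axlmk hgr jxbh glno wvek tfswb bafqq wjkg tcrtk xwhu
Hunk 4: at line 4 remove [jxbh,glno] add [sqtvm,alz] -> 13 lines: kpf qthby wpteb axlmk hgr sqtvm alz wvek tfswb bafqq wjkg tcrtk xwhu
Final line count: 13

Answer: 13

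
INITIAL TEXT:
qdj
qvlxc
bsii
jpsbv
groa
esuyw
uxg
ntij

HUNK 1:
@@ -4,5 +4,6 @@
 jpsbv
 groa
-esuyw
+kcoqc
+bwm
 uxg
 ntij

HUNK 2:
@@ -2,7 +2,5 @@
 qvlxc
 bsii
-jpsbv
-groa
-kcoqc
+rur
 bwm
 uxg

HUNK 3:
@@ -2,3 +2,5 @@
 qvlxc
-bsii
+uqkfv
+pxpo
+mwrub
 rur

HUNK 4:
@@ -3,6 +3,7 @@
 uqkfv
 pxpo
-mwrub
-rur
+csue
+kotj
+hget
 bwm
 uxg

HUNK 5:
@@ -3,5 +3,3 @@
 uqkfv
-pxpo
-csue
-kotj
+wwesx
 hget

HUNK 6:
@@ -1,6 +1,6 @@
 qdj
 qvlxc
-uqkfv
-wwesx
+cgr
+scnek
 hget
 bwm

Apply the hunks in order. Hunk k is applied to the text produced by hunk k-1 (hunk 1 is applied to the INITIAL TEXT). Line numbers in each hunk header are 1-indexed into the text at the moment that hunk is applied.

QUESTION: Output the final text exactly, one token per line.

Hunk 1: at line 4 remove [esuyw] add [kcoqc,bwm] -> 9 lines: qdj qvlxc bsii jpsbv groa kcoqc bwm uxg ntij
Hunk 2: at line 2 remove [jpsbv,groa,kcoqc] add [rur] -> 7 lines: qdj qvlxc bsii rur bwm uxg ntij
Hunk 3: at line 2 remove [bsii] add [uqkfv,pxpo,mwrub] -> 9 lines: qdj qvlxc uqkfv pxpo mwrub rur bwm uxg ntij
Hunk 4: at line 3 remove [mwrub,rur] add [csue,kotj,hget] -> 10 lines: qdj qvlxc uqkfv pxpo csue kotj hget bwm uxg ntij
Hunk 5: at line 3 remove [pxpo,csue,kotj] add [wwesx] -> 8 lines: qdj qvlxc uqkfv wwesx hget bwm uxg ntij
Hunk 6: at line 1 remove [uqkfv,wwesx] add [cgr,scnek] -> 8 lines: qdj qvlxc cgr scnek hget bwm uxg ntij

Answer: qdj
qvlxc
cgr
scnek
hget
bwm
uxg
ntij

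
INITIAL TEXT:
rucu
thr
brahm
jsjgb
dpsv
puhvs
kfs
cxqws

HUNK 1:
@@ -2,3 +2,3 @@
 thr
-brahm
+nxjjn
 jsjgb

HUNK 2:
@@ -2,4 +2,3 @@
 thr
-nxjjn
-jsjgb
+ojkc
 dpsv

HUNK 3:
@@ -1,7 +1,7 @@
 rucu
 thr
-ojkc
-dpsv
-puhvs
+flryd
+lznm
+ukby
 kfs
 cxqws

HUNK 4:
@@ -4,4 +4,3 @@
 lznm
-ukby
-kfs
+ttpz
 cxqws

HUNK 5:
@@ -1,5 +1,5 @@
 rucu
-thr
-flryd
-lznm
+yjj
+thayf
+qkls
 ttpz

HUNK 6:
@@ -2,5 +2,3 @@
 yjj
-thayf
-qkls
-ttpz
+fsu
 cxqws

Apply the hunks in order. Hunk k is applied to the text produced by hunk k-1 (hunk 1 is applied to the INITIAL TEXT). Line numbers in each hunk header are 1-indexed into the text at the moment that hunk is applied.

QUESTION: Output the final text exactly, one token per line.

Hunk 1: at line 2 remove [brahm] add [nxjjn] -> 8 lines: rucu thr nxjjn jsjgb dpsv puhvs kfs cxqws
Hunk 2: at line 2 remove [nxjjn,jsjgb] add [ojkc] -> 7 lines: rucu thr ojkc dpsv puhvs kfs cxqws
Hunk 3: at line 1 remove [ojkc,dpsv,puhvs] add [flryd,lznm,ukby] -> 7 lines: rucu thr flryd lznm ukby kfs cxqws
Hunk 4: at line 4 remove [ukby,kfs] add [ttpz] -> 6 lines: rucu thr flryd lznm ttpz cxqws
Hunk 5: at line 1 remove [thr,flryd,lznm] add [yjj,thayf,qkls] -> 6 lines: rucu yjj thayf qkls ttpz cxqws
Hunk 6: at line 2 remove [thayf,qkls,ttpz] add [fsu] -> 4 lines: rucu yjj fsu cxqws

Answer: rucu
yjj
fsu
cxqws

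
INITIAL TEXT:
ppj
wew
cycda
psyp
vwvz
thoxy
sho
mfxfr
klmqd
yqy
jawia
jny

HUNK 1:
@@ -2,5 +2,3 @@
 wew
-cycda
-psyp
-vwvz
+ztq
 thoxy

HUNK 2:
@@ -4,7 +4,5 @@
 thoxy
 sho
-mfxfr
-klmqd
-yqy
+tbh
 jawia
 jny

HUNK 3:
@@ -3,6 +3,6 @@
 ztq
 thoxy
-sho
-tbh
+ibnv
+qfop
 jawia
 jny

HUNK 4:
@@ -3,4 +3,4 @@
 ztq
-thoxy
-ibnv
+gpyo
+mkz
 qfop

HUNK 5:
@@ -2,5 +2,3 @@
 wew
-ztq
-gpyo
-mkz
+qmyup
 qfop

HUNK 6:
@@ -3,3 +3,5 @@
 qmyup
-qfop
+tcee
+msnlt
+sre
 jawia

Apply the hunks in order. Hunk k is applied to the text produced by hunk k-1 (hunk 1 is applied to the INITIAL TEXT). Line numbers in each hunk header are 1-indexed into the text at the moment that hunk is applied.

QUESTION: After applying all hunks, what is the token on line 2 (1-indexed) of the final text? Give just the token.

Hunk 1: at line 2 remove [cycda,psyp,vwvz] add [ztq] -> 10 lines: ppj wew ztq thoxy sho mfxfr klmqd yqy jawia jny
Hunk 2: at line 4 remove [mfxfr,klmqd,yqy] add [tbh] -> 8 lines: ppj wew ztq thoxy sho tbh jawia jny
Hunk 3: at line 3 remove [sho,tbh] add [ibnv,qfop] -> 8 lines: ppj wew ztq thoxy ibnv qfop jawia jny
Hunk 4: at line 3 remove [thoxy,ibnv] add [gpyo,mkz] -> 8 lines: ppj wew ztq gpyo mkz qfop jawia jny
Hunk 5: at line 2 remove [ztq,gpyo,mkz] add [qmyup] -> 6 lines: ppj wew qmyup qfop jawia jny
Hunk 6: at line 3 remove [qfop] add [tcee,msnlt,sre] -> 8 lines: ppj wew qmyup tcee msnlt sre jawia jny
Final line 2: wew

Answer: wew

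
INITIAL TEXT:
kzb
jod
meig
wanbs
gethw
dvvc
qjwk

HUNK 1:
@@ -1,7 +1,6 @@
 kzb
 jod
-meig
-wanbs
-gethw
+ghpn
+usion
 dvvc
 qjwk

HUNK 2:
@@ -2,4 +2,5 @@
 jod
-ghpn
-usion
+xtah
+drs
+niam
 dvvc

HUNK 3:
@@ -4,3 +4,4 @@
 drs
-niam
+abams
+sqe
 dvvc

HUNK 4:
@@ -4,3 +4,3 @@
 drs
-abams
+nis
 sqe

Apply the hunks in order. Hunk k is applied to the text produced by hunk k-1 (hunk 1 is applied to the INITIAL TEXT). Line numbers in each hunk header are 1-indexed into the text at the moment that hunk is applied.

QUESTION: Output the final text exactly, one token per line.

Hunk 1: at line 1 remove [meig,wanbs,gethw] add [ghpn,usion] -> 6 lines: kzb jod ghpn usion dvvc qjwk
Hunk 2: at line 2 remove [ghpn,usion] add [xtah,drs,niam] -> 7 lines: kzb jod xtah drs niam dvvc qjwk
Hunk 3: at line 4 remove [niam] add [abams,sqe] -> 8 lines: kzb jod xtah drs abams sqe dvvc qjwk
Hunk 4: at line 4 remove [abams] add [nis] -> 8 lines: kzb jod xtah drs nis sqe dvvc qjwk

Answer: kzb
jod
xtah
drs
nis
sqe
dvvc
qjwk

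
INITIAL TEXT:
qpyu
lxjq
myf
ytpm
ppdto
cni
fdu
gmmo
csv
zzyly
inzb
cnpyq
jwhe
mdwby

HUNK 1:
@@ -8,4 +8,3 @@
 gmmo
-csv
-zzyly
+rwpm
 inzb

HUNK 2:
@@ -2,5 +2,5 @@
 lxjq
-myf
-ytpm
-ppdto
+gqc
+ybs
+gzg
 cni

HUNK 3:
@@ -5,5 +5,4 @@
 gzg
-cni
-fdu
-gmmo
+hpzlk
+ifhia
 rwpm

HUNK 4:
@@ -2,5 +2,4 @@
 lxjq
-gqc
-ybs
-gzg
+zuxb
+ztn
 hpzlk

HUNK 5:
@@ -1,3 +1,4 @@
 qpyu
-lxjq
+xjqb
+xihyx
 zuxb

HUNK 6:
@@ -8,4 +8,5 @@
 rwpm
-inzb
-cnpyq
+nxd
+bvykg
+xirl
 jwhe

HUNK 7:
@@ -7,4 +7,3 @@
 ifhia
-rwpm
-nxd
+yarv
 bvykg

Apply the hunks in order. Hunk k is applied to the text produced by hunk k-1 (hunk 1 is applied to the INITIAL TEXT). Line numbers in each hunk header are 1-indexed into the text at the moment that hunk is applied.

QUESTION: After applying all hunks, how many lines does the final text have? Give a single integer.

Answer: 12

Derivation:
Hunk 1: at line 8 remove [csv,zzyly] add [rwpm] -> 13 lines: qpyu lxjq myf ytpm ppdto cni fdu gmmo rwpm inzb cnpyq jwhe mdwby
Hunk 2: at line 2 remove [myf,ytpm,ppdto] add [gqc,ybs,gzg] -> 13 lines: qpyu lxjq gqc ybs gzg cni fdu gmmo rwpm inzb cnpyq jwhe mdwby
Hunk 3: at line 5 remove [cni,fdu,gmmo] add [hpzlk,ifhia] -> 12 lines: qpyu lxjq gqc ybs gzg hpzlk ifhia rwpm inzb cnpyq jwhe mdwby
Hunk 4: at line 2 remove [gqc,ybs,gzg] add [zuxb,ztn] -> 11 lines: qpyu lxjq zuxb ztn hpzlk ifhia rwpm inzb cnpyq jwhe mdwby
Hunk 5: at line 1 remove [lxjq] add [xjqb,xihyx] -> 12 lines: qpyu xjqb xihyx zuxb ztn hpzlk ifhia rwpm inzb cnpyq jwhe mdwby
Hunk 6: at line 8 remove [inzb,cnpyq] add [nxd,bvykg,xirl] -> 13 lines: qpyu xjqb xihyx zuxb ztn hpzlk ifhia rwpm nxd bvykg xirl jwhe mdwby
Hunk 7: at line 7 remove [rwpm,nxd] add [yarv] -> 12 lines: qpyu xjqb xihyx zuxb ztn hpzlk ifhia yarv bvykg xirl jwhe mdwby
Final line count: 12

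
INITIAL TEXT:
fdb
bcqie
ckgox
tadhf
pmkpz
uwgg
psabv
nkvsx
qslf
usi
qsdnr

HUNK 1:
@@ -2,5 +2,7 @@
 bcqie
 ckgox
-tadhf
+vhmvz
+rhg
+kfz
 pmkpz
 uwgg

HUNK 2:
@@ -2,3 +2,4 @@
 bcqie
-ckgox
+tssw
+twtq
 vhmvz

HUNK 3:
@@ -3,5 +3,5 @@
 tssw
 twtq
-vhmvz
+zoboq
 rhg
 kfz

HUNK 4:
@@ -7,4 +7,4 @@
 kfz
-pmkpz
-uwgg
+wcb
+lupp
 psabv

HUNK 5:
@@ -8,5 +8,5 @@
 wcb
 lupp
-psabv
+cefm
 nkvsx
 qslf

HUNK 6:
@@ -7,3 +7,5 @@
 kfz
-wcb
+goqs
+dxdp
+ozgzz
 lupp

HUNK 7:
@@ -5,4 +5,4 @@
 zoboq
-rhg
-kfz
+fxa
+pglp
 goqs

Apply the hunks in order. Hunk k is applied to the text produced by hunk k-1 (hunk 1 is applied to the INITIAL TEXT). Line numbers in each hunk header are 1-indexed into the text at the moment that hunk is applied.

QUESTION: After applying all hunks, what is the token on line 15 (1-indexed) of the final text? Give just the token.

Answer: usi

Derivation:
Hunk 1: at line 2 remove [tadhf] add [vhmvz,rhg,kfz] -> 13 lines: fdb bcqie ckgox vhmvz rhg kfz pmkpz uwgg psabv nkvsx qslf usi qsdnr
Hunk 2: at line 2 remove [ckgox] add [tssw,twtq] -> 14 lines: fdb bcqie tssw twtq vhmvz rhg kfz pmkpz uwgg psabv nkvsx qslf usi qsdnr
Hunk 3: at line 3 remove [vhmvz] add [zoboq] -> 14 lines: fdb bcqie tssw twtq zoboq rhg kfz pmkpz uwgg psabv nkvsx qslf usi qsdnr
Hunk 4: at line 7 remove [pmkpz,uwgg] add [wcb,lupp] -> 14 lines: fdb bcqie tssw twtq zoboq rhg kfz wcb lupp psabv nkvsx qslf usi qsdnr
Hunk 5: at line 8 remove [psabv] add [cefm] -> 14 lines: fdb bcqie tssw twtq zoboq rhg kfz wcb lupp cefm nkvsx qslf usi qsdnr
Hunk 6: at line 7 remove [wcb] add [goqs,dxdp,ozgzz] -> 16 lines: fdb bcqie tssw twtq zoboq rhg kfz goqs dxdp ozgzz lupp cefm nkvsx qslf usi qsdnr
Hunk 7: at line 5 remove [rhg,kfz] add [fxa,pglp] -> 16 lines: fdb bcqie tssw twtq zoboq fxa pglp goqs dxdp ozgzz lupp cefm nkvsx qslf usi qsdnr
Final line 15: usi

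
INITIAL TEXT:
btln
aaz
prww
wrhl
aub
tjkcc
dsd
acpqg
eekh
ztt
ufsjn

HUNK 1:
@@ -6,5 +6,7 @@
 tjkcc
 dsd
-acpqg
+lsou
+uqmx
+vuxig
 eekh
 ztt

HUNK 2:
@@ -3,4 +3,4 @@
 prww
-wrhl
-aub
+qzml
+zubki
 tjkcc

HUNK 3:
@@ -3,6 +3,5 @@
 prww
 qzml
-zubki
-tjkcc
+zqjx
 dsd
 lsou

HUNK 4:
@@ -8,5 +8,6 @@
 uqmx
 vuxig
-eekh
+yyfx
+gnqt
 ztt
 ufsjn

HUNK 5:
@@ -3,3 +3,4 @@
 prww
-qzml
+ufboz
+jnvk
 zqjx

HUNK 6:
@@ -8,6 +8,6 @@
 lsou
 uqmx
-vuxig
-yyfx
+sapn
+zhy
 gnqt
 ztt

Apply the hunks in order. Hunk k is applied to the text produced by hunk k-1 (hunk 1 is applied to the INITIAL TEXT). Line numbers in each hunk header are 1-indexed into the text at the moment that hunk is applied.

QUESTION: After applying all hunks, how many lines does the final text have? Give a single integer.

Answer: 14

Derivation:
Hunk 1: at line 6 remove [acpqg] add [lsou,uqmx,vuxig] -> 13 lines: btln aaz prww wrhl aub tjkcc dsd lsou uqmx vuxig eekh ztt ufsjn
Hunk 2: at line 3 remove [wrhl,aub] add [qzml,zubki] -> 13 lines: btln aaz prww qzml zubki tjkcc dsd lsou uqmx vuxig eekh ztt ufsjn
Hunk 3: at line 3 remove [zubki,tjkcc] add [zqjx] -> 12 lines: btln aaz prww qzml zqjx dsd lsou uqmx vuxig eekh ztt ufsjn
Hunk 4: at line 8 remove [eekh] add [yyfx,gnqt] -> 13 lines: btln aaz prww qzml zqjx dsd lsou uqmx vuxig yyfx gnqt ztt ufsjn
Hunk 5: at line 3 remove [qzml] add [ufboz,jnvk] -> 14 lines: btln aaz prww ufboz jnvk zqjx dsd lsou uqmx vuxig yyfx gnqt ztt ufsjn
Hunk 6: at line 8 remove [vuxig,yyfx] add [sapn,zhy] -> 14 lines: btln aaz prww ufboz jnvk zqjx dsd lsou uqmx sapn zhy gnqt ztt ufsjn
Final line count: 14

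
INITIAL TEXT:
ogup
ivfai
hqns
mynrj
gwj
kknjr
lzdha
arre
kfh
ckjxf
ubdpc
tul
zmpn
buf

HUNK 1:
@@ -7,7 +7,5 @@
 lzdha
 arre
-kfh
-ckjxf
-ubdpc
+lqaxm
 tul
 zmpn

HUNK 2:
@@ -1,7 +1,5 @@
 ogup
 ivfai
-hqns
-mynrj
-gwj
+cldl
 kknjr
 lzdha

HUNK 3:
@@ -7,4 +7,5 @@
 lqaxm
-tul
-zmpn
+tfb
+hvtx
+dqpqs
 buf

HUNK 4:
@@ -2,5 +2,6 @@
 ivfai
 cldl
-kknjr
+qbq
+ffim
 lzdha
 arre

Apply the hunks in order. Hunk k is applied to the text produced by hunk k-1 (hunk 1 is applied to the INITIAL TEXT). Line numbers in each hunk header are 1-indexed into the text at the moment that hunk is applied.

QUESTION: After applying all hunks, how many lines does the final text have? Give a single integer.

Answer: 12

Derivation:
Hunk 1: at line 7 remove [kfh,ckjxf,ubdpc] add [lqaxm] -> 12 lines: ogup ivfai hqns mynrj gwj kknjr lzdha arre lqaxm tul zmpn buf
Hunk 2: at line 1 remove [hqns,mynrj,gwj] add [cldl] -> 10 lines: ogup ivfai cldl kknjr lzdha arre lqaxm tul zmpn buf
Hunk 3: at line 7 remove [tul,zmpn] add [tfb,hvtx,dqpqs] -> 11 lines: ogup ivfai cldl kknjr lzdha arre lqaxm tfb hvtx dqpqs buf
Hunk 4: at line 2 remove [kknjr] add [qbq,ffim] -> 12 lines: ogup ivfai cldl qbq ffim lzdha arre lqaxm tfb hvtx dqpqs buf
Final line count: 12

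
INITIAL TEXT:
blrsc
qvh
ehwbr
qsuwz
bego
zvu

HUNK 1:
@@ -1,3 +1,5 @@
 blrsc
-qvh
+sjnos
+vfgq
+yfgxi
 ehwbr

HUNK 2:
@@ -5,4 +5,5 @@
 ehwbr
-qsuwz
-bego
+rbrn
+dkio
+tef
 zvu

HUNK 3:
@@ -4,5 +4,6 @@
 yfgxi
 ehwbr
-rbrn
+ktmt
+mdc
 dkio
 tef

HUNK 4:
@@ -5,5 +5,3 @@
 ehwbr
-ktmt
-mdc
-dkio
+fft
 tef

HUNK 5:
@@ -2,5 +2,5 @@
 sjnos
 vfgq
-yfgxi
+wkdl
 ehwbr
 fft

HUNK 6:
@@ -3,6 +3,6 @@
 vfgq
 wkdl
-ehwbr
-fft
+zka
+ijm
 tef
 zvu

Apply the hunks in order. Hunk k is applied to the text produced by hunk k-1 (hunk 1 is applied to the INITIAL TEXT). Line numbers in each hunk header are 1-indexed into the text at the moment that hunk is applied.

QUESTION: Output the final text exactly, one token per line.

Hunk 1: at line 1 remove [qvh] add [sjnos,vfgq,yfgxi] -> 8 lines: blrsc sjnos vfgq yfgxi ehwbr qsuwz bego zvu
Hunk 2: at line 5 remove [qsuwz,bego] add [rbrn,dkio,tef] -> 9 lines: blrsc sjnos vfgq yfgxi ehwbr rbrn dkio tef zvu
Hunk 3: at line 4 remove [rbrn] add [ktmt,mdc] -> 10 lines: blrsc sjnos vfgq yfgxi ehwbr ktmt mdc dkio tef zvu
Hunk 4: at line 5 remove [ktmt,mdc,dkio] add [fft] -> 8 lines: blrsc sjnos vfgq yfgxi ehwbr fft tef zvu
Hunk 5: at line 2 remove [yfgxi] add [wkdl] -> 8 lines: blrsc sjnos vfgq wkdl ehwbr fft tef zvu
Hunk 6: at line 3 remove [ehwbr,fft] add [zka,ijm] -> 8 lines: blrsc sjnos vfgq wkdl zka ijm tef zvu

Answer: blrsc
sjnos
vfgq
wkdl
zka
ijm
tef
zvu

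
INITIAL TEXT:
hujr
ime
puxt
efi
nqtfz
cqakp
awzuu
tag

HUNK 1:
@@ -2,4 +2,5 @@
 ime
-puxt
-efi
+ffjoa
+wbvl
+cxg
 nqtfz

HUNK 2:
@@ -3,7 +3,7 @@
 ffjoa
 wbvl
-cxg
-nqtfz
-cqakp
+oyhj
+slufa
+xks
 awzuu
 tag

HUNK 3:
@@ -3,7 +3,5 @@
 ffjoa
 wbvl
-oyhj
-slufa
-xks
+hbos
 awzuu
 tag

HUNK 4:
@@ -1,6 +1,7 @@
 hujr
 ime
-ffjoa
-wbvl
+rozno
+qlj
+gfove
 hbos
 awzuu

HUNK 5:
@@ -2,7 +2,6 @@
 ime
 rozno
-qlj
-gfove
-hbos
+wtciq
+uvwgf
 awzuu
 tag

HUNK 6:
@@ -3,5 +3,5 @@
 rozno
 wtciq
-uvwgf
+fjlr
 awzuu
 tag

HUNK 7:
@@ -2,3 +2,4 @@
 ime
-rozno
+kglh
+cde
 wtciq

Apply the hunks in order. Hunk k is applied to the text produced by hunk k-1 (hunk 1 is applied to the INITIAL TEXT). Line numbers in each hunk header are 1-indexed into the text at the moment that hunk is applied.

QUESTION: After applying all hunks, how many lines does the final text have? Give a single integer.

Answer: 8

Derivation:
Hunk 1: at line 2 remove [puxt,efi] add [ffjoa,wbvl,cxg] -> 9 lines: hujr ime ffjoa wbvl cxg nqtfz cqakp awzuu tag
Hunk 2: at line 3 remove [cxg,nqtfz,cqakp] add [oyhj,slufa,xks] -> 9 lines: hujr ime ffjoa wbvl oyhj slufa xks awzuu tag
Hunk 3: at line 3 remove [oyhj,slufa,xks] add [hbos] -> 7 lines: hujr ime ffjoa wbvl hbos awzuu tag
Hunk 4: at line 1 remove [ffjoa,wbvl] add [rozno,qlj,gfove] -> 8 lines: hujr ime rozno qlj gfove hbos awzuu tag
Hunk 5: at line 2 remove [qlj,gfove,hbos] add [wtciq,uvwgf] -> 7 lines: hujr ime rozno wtciq uvwgf awzuu tag
Hunk 6: at line 3 remove [uvwgf] add [fjlr] -> 7 lines: hujr ime rozno wtciq fjlr awzuu tag
Hunk 7: at line 2 remove [rozno] add [kglh,cde] -> 8 lines: hujr ime kglh cde wtciq fjlr awzuu tag
Final line count: 8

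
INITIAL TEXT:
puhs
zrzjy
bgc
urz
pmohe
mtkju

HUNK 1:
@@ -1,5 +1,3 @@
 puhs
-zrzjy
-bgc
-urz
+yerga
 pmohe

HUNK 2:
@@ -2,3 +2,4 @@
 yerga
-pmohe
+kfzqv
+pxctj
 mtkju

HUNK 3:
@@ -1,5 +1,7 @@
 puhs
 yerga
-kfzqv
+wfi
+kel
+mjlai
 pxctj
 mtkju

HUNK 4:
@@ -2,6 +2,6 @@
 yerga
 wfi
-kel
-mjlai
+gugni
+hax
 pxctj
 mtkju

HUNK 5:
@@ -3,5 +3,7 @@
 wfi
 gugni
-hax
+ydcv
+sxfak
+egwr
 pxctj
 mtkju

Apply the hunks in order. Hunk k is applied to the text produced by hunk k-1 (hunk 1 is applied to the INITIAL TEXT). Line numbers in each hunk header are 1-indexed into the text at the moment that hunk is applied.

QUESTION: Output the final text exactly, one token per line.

Hunk 1: at line 1 remove [zrzjy,bgc,urz] add [yerga] -> 4 lines: puhs yerga pmohe mtkju
Hunk 2: at line 2 remove [pmohe] add [kfzqv,pxctj] -> 5 lines: puhs yerga kfzqv pxctj mtkju
Hunk 3: at line 1 remove [kfzqv] add [wfi,kel,mjlai] -> 7 lines: puhs yerga wfi kel mjlai pxctj mtkju
Hunk 4: at line 2 remove [kel,mjlai] add [gugni,hax] -> 7 lines: puhs yerga wfi gugni hax pxctj mtkju
Hunk 5: at line 3 remove [hax] add [ydcv,sxfak,egwr] -> 9 lines: puhs yerga wfi gugni ydcv sxfak egwr pxctj mtkju

Answer: puhs
yerga
wfi
gugni
ydcv
sxfak
egwr
pxctj
mtkju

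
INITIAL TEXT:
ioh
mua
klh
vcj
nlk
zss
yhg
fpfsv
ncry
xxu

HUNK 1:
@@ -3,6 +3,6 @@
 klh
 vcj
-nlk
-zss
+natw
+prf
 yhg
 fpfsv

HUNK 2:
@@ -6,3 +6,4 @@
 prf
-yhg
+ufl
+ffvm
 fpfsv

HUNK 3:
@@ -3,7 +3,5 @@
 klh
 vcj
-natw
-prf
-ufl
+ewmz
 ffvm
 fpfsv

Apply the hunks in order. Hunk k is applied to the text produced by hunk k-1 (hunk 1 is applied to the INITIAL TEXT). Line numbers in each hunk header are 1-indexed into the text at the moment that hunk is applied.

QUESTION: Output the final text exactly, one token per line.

Answer: ioh
mua
klh
vcj
ewmz
ffvm
fpfsv
ncry
xxu

Derivation:
Hunk 1: at line 3 remove [nlk,zss] add [natw,prf] -> 10 lines: ioh mua klh vcj natw prf yhg fpfsv ncry xxu
Hunk 2: at line 6 remove [yhg] add [ufl,ffvm] -> 11 lines: ioh mua klh vcj natw prf ufl ffvm fpfsv ncry xxu
Hunk 3: at line 3 remove [natw,prf,ufl] add [ewmz] -> 9 lines: ioh mua klh vcj ewmz ffvm fpfsv ncry xxu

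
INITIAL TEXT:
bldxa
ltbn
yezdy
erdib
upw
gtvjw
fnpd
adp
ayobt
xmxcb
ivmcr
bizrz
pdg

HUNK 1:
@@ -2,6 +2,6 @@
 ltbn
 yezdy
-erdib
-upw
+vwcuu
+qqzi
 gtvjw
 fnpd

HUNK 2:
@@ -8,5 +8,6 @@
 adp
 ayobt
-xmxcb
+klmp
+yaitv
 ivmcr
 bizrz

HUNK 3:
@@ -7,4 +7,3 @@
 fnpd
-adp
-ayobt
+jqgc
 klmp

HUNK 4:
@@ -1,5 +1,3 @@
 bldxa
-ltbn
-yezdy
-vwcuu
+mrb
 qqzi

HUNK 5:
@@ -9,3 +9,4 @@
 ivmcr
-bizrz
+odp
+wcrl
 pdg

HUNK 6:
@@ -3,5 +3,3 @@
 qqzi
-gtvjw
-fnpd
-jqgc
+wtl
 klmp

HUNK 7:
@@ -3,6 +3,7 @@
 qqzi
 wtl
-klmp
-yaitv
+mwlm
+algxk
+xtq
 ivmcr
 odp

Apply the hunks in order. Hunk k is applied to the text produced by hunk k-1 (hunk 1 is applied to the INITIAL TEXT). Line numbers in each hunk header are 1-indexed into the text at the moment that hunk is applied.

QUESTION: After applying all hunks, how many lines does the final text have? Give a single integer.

Answer: 11

Derivation:
Hunk 1: at line 2 remove [erdib,upw] add [vwcuu,qqzi] -> 13 lines: bldxa ltbn yezdy vwcuu qqzi gtvjw fnpd adp ayobt xmxcb ivmcr bizrz pdg
Hunk 2: at line 8 remove [xmxcb] add [klmp,yaitv] -> 14 lines: bldxa ltbn yezdy vwcuu qqzi gtvjw fnpd adp ayobt klmp yaitv ivmcr bizrz pdg
Hunk 3: at line 7 remove [adp,ayobt] add [jqgc] -> 13 lines: bldxa ltbn yezdy vwcuu qqzi gtvjw fnpd jqgc klmp yaitv ivmcr bizrz pdg
Hunk 4: at line 1 remove [ltbn,yezdy,vwcuu] add [mrb] -> 11 lines: bldxa mrb qqzi gtvjw fnpd jqgc klmp yaitv ivmcr bizrz pdg
Hunk 5: at line 9 remove [bizrz] add [odp,wcrl] -> 12 lines: bldxa mrb qqzi gtvjw fnpd jqgc klmp yaitv ivmcr odp wcrl pdg
Hunk 6: at line 3 remove [gtvjw,fnpd,jqgc] add [wtl] -> 10 lines: bldxa mrb qqzi wtl klmp yaitv ivmcr odp wcrl pdg
Hunk 7: at line 3 remove [klmp,yaitv] add [mwlm,algxk,xtq] -> 11 lines: bldxa mrb qqzi wtl mwlm algxk xtq ivmcr odp wcrl pdg
Final line count: 11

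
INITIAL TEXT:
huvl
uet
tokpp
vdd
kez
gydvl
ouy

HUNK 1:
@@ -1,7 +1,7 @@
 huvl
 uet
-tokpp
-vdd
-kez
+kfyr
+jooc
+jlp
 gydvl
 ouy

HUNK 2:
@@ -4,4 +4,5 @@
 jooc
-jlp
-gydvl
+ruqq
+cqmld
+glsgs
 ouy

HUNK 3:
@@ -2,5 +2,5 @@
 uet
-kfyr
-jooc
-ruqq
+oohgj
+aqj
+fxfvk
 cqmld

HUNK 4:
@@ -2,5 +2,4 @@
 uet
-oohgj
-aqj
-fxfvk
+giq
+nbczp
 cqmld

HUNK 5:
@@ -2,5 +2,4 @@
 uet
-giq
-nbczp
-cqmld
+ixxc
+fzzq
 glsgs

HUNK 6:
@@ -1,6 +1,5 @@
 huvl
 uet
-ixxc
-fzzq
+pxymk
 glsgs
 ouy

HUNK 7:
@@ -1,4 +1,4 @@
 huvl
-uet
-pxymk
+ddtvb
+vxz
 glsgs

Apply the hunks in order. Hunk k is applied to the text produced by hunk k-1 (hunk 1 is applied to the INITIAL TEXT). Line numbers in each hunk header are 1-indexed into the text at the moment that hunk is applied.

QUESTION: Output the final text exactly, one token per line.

Hunk 1: at line 1 remove [tokpp,vdd,kez] add [kfyr,jooc,jlp] -> 7 lines: huvl uet kfyr jooc jlp gydvl ouy
Hunk 2: at line 4 remove [jlp,gydvl] add [ruqq,cqmld,glsgs] -> 8 lines: huvl uet kfyr jooc ruqq cqmld glsgs ouy
Hunk 3: at line 2 remove [kfyr,jooc,ruqq] add [oohgj,aqj,fxfvk] -> 8 lines: huvl uet oohgj aqj fxfvk cqmld glsgs ouy
Hunk 4: at line 2 remove [oohgj,aqj,fxfvk] add [giq,nbczp] -> 7 lines: huvl uet giq nbczp cqmld glsgs ouy
Hunk 5: at line 2 remove [giq,nbczp,cqmld] add [ixxc,fzzq] -> 6 lines: huvl uet ixxc fzzq glsgs ouy
Hunk 6: at line 1 remove [ixxc,fzzq] add [pxymk] -> 5 lines: huvl uet pxymk glsgs ouy
Hunk 7: at line 1 remove [uet,pxymk] add [ddtvb,vxz] -> 5 lines: huvl ddtvb vxz glsgs ouy

Answer: huvl
ddtvb
vxz
glsgs
ouy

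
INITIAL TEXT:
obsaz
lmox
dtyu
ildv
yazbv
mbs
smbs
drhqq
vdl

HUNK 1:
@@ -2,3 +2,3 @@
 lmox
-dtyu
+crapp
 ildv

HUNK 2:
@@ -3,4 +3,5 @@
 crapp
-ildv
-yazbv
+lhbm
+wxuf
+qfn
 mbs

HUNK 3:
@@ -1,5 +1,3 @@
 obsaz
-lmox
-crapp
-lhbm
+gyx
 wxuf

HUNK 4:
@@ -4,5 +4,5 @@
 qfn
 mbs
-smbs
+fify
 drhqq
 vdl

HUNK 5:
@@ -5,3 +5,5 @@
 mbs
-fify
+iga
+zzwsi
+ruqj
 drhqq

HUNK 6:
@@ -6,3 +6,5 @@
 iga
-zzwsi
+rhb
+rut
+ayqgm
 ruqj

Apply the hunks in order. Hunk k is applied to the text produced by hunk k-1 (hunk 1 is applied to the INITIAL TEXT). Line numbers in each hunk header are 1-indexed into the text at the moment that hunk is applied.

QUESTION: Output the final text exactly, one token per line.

Hunk 1: at line 2 remove [dtyu] add [crapp] -> 9 lines: obsaz lmox crapp ildv yazbv mbs smbs drhqq vdl
Hunk 2: at line 3 remove [ildv,yazbv] add [lhbm,wxuf,qfn] -> 10 lines: obsaz lmox crapp lhbm wxuf qfn mbs smbs drhqq vdl
Hunk 3: at line 1 remove [lmox,crapp,lhbm] add [gyx] -> 8 lines: obsaz gyx wxuf qfn mbs smbs drhqq vdl
Hunk 4: at line 4 remove [smbs] add [fify] -> 8 lines: obsaz gyx wxuf qfn mbs fify drhqq vdl
Hunk 5: at line 5 remove [fify] add [iga,zzwsi,ruqj] -> 10 lines: obsaz gyx wxuf qfn mbs iga zzwsi ruqj drhqq vdl
Hunk 6: at line 6 remove [zzwsi] add [rhb,rut,ayqgm] -> 12 lines: obsaz gyx wxuf qfn mbs iga rhb rut ayqgm ruqj drhqq vdl

Answer: obsaz
gyx
wxuf
qfn
mbs
iga
rhb
rut
ayqgm
ruqj
drhqq
vdl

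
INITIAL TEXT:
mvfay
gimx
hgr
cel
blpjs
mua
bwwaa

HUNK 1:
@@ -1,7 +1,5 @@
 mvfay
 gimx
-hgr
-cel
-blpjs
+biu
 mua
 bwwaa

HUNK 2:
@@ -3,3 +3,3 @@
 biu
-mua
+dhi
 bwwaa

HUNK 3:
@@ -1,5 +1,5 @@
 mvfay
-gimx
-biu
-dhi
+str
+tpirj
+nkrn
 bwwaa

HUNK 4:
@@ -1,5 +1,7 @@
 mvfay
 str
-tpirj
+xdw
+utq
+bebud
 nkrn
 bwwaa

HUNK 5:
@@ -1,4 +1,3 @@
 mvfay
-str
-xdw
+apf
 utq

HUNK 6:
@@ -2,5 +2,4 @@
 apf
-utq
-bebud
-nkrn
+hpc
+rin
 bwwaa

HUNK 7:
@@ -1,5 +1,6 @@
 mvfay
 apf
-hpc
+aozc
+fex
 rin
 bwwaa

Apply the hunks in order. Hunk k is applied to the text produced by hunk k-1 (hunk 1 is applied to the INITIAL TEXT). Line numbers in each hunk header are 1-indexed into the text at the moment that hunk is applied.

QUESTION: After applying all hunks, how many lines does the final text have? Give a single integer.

Answer: 6

Derivation:
Hunk 1: at line 1 remove [hgr,cel,blpjs] add [biu] -> 5 lines: mvfay gimx biu mua bwwaa
Hunk 2: at line 3 remove [mua] add [dhi] -> 5 lines: mvfay gimx biu dhi bwwaa
Hunk 3: at line 1 remove [gimx,biu,dhi] add [str,tpirj,nkrn] -> 5 lines: mvfay str tpirj nkrn bwwaa
Hunk 4: at line 1 remove [tpirj] add [xdw,utq,bebud] -> 7 lines: mvfay str xdw utq bebud nkrn bwwaa
Hunk 5: at line 1 remove [str,xdw] add [apf] -> 6 lines: mvfay apf utq bebud nkrn bwwaa
Hunk 6: at line 2 remove [utq,bebud,nkrn] add [hpc,rin] -> 5 lines: mvfay apf hpc rin bwwaa
Hunk 7: at line 1 remove [hpc] add [aozc,fex] -> 6 lines: mvfay apf aozc fex rin bwwaa
Final line count: 6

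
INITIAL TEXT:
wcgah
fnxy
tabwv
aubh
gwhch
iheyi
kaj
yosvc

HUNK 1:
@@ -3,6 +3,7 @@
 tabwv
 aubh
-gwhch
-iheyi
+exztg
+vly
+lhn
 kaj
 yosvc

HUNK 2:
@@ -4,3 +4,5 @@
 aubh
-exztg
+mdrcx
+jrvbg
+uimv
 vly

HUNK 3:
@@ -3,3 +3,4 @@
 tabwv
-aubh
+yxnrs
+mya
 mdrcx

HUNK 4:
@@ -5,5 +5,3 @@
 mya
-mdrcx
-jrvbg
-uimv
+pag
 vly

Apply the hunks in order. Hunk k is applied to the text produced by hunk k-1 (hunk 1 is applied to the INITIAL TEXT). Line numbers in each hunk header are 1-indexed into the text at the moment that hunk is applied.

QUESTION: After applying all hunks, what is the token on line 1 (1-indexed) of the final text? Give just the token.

Hunk 1: at line 3 remove [gwhch,iheyi] add [exztg,vly,lhn] -> 9 lines: wcgah fnxy tabwv aubh exztg vly lhn kaj yosvc
Hunk 2: at line 4 remove [exztg] add [mdrcx,jrvbg,uimv] -> 11 lines: wcgah fnxy tabwv aubh mdrcx jrvbg uimv vly lhn kaj yosvc
Hunk 3: at line 3 remove [aubh] add [yxnrs,mya] -> 12 lines: wcgah fnxy tabwv yxnrs mya mdrcx jrvbg uimv vly lhn kaj yosvc
Hunk 4: at line 5 remove [mdrcx,jrvbg,uimv] add [pag] -> 10 lines: wcgah fnxy tabwv yxnrs mya pag vly lhn kaj yosvc
Final line 1: wcgah

Answer: wcgah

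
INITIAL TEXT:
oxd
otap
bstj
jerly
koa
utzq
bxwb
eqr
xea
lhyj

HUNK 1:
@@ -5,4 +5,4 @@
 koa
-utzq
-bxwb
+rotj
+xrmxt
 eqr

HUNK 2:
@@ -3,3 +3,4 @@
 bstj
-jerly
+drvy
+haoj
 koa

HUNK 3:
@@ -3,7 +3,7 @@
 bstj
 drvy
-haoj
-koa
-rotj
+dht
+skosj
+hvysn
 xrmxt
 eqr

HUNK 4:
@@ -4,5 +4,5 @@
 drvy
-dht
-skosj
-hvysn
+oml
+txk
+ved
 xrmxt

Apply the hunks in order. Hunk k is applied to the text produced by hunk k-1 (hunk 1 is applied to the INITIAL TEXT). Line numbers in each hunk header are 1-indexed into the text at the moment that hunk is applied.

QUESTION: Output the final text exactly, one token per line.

Hunk 1: at line 5 remove [utzq,bxwb] add [rotj,xrmxt] -> 10 lines: oxd otap bstj jerly koa rotj xrmxt eqr xea lhyj
Hunk 2: at line 3 remove [jerly] add [drvy,haoj] -> 11 lines: oxd otap bstj drvy haoj koa rotj xrmxt eqr xea lhyj
Hunk 3: at line 3 remove [haoj,koa,rotj] add [dht,skosj,hvysn] -> 11 lines: oxd otap bstj drvy dht skosj hvysn xrmxt eqr xea lhyj
Hunk 4: at line 4 remove [dht,skosj,hvysn] add [oml,txk,ved] -> 11 lines: oxd otap bstj drvy oml txk ved xrmxt eqr xea lhyj

Answer: oxd
otap
bstj
drvy
oml
txk
ved
xrmxt
eqr
xea
lhyj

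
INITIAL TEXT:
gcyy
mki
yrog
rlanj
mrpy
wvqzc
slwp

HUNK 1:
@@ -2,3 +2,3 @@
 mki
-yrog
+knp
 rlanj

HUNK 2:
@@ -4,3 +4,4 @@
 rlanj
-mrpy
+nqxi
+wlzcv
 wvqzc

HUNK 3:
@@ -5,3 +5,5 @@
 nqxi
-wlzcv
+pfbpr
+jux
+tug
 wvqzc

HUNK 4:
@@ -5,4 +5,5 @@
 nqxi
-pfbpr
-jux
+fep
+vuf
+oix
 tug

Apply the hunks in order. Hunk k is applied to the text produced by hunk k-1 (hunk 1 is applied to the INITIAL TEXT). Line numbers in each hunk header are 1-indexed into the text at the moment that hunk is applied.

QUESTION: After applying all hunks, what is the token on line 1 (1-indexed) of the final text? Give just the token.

Hunk 1: at line 2 remove [yrog] add [knp] -> 7 lines: gcyy mki knp rlanj mrpy wvqzc slwp
Hunk 2: at line 4 remove [mrpy] add [nqxi,wlzcv] -> 8 lines: gcyy mki knp rlanj nqxi wlzcv wvqzc slwp
Hunk 3: at line 5 remove [wlzcv] add [pfbpr,jux,tug] -> 10 lines: gcyy mki knp rlanj nqxi pfbpr jux tug wvqzc slwp
Hunk 4: at line 5 remove [pfbpr,jux] add [fep,vuf,oix] -> 11 lines: gcyy mki knp rlanj nqxi fep vuf oix tug wvqzc slwp
Final line 1: gcyy

Answer: gcyy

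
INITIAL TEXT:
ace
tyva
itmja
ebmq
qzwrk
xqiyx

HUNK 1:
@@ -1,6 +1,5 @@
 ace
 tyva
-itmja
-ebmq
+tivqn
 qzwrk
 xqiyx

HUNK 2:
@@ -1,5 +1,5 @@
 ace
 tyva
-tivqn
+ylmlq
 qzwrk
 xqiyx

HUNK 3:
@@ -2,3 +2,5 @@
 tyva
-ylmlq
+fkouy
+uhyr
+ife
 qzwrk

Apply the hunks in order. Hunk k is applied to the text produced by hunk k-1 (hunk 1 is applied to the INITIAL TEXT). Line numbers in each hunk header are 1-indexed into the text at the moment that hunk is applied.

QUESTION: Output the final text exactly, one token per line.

Answer: ace
tyva
fkouy
uhyr
ife
qzwrk
xqiyx

Derivation:
Hunk 1: at line 1 remove [itmja,ebmq] add [tivqn] -> 5 lines: ace tyva tivqn qzwrk xqiyx
Hunk 2: at line 1 remove [tivqn] add [ylmlq] -> 5 lines: ace tyva ylmlq qzwrk xqiyx
Hunk 3: at line 2 remove [ylmlq] add [fkouy,uhyr,ife] -> 7 lines: ace tyva fkouy uhyr ife qzwrk xqiyx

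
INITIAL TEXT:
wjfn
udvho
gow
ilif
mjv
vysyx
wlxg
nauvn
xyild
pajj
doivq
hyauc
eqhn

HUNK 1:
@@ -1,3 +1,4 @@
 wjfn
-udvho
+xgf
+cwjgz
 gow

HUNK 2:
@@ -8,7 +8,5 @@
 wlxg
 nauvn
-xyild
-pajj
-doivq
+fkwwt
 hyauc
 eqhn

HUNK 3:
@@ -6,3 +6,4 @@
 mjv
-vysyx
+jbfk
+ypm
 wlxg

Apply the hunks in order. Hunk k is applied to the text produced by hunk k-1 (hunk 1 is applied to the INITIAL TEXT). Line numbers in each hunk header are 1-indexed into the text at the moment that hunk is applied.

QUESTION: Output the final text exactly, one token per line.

Hunk 1: at line 1 remove [udvho] add [xgf,cwjgz] -> 14 lines: wjfn xgf cwjgz gow ilif mjv vysyx wlxg nauvn xyild pajj doivq hyauc eqhn
Hunk 2: at line 8 remove [xyild,pajj,doivq] add [fkwwt] -> 12 lines: wjfn xgf cwjgz gow ilif mjv vysyx wlxg nauvn fkwwt hyauc eqhn
Hunk 3: at line 6 remove [vysyx] add [jbfk,ypm] -> 13 lines: wjfn xgf cwjgz gow ilif mjv jbfk ypm wlxg nauvn fkwwt hyauc eqhn

Answer: wjfn
xgf
cwjgz
gow
ilif
mjv
jbfk
ypm
wlxg
nauvn
fkwwt
hyauc
eqhn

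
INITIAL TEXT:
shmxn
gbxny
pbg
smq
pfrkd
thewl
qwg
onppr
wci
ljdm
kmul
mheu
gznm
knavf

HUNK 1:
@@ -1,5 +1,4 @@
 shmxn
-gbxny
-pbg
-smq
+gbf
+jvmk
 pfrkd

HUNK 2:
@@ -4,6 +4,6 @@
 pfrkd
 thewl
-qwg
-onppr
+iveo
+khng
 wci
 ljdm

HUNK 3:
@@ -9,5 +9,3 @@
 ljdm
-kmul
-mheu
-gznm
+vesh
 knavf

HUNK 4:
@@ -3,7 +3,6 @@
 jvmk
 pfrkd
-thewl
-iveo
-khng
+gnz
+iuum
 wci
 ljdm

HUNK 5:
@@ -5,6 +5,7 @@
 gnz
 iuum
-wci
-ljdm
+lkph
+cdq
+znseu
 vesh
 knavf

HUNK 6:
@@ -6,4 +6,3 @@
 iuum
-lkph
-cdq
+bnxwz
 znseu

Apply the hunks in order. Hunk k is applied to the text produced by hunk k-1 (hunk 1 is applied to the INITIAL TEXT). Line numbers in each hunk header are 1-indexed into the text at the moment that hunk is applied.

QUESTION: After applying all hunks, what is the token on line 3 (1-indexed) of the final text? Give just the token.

Answer: jvmk

Derivation:
Hunk 1: at line 1 remove [gbxny,pbg,smq] add [gbf,jvmk] -> 13 lines: shmxn gbf jvmk pfrkd thewl qwg onppr wci ljdm kmul mheu gznm knavf
Hunk 2: at line 4 remove [qwg,onppr] add [iveo,khng] -> 13 lines: shmxn gbf jvmk pfrkd thewl iveo khng wci ljdm kmul mheu gznm knavf
Hunk 3: at line 9 remove [kmul,mheu,gznm] add [vesh] -> 11 lines: shmxn gbf jvmk pfrkd thewl iveo khng wci ljdm vesh knavf
Hunk 4: at line 3 remove [thewl,iveo,khng] add [gnz,iuum] -> 10 lines: shmxn gbf jvmk pfrkd gnz iuum wci ljdm vesh knavf
Hunk 5: at line 5 remove [wci,ljdm] add [lkph,cdq,znseu] -> 11 lines: shmxn gbf jvmk pfrkd gnz iuum lkph cdq znseu vesh knavf
Hunk 6: at line 6 remove [lkph,cdq] add [bnxwz] -> 10 lines: shmxn gbf jvmk pfrkd gnz iuum bnxwz znseu vesh knavf
Final line 3: jvmk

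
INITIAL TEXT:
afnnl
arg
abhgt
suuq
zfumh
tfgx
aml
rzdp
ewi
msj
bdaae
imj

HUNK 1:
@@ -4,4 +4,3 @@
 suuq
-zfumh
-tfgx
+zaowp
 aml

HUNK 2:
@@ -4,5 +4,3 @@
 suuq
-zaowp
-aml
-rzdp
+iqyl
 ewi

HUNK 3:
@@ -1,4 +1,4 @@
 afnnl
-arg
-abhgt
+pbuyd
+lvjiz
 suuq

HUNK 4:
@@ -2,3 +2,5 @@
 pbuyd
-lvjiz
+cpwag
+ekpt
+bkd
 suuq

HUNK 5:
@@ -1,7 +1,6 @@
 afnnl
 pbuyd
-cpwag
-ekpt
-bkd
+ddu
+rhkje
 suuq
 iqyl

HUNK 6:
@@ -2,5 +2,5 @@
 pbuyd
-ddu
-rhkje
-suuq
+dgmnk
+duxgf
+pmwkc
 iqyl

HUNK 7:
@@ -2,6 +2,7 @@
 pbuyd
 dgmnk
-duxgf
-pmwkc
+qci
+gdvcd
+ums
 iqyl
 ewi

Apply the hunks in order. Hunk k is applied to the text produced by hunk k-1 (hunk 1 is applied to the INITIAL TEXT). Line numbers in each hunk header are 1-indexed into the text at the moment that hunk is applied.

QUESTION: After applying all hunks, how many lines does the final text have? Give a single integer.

Hunk 1: at line 4 remove [zfumh,tfgx] add [zaowp] -> 11 lines: afnnl arg abhgt suuq zaowp aml rzdp ewi msj bdaae imj
Hunk 2: at line 4 remove [zaowp,aml,rzdp] add [iqyl] -> 9 lines: afnnl arg abhgt suuq iqyl ewi msj bdaae imj
Hunk 3: at line 1 remove [arg,abhgt] add [pbuyd,lvjiz] -> 9 lines: afnnl pbuyd lvjiz suuq iqyl ewi msj bdaae imj
Hunk 4: at line 2 remove [lvjiz] add [cpwag,ekpt,bkd] -> 11 lines: afnnl pbuyd cpwag ekpt bkd suuq iqyl ewi msj bdaae imj
Hunk 5: at line 1 remove [cpwag,ekpt,bkd] add [ddu,rhkje] -> 10 lines: afnnl pbuyd ddu rhkje suuq iqyl ewi msj bdaae imj
Hunk 6: at line 2 remove [ddu,rhkje,suuq] add [dgmnk,duxgf,pmwkc] -> 10 lines: afnnl pbuyd dgmnk duxgf pmwkc iqyl ewi msj bdaae imj
Hunk 7: at line 2 remove [duxgf,pmwkc] add [qci,gdvcd,ums] -> 11 lines: afnnl pbuyd dgmnk qci gdvcd ums iqyl ewi msj bdaae imj
Final line count: 11

Answer: 11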